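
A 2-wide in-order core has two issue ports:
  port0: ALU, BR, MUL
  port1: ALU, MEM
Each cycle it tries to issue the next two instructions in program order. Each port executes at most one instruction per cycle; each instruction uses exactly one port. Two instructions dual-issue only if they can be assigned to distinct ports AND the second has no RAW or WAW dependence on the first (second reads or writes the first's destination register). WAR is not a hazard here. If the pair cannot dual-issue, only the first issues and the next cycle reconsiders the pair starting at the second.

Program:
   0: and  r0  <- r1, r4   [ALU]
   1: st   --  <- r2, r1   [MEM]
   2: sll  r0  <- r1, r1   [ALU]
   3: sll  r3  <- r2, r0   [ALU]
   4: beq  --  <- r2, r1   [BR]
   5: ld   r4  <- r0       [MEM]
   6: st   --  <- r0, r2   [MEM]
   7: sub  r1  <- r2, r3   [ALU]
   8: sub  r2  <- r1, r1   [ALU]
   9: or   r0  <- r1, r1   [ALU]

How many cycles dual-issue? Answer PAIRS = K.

PAIRS = 4

  cy0 -> i0+i1 (and.ALU+st.MEM) dual
  cy1 -> i2 (sll.ALU) RAW r0
  cy2 -> i3+i4 (sll.ALU+beq.BR) dual
  cy3 -> i5 (ld.MEM) no-port MEM/MEM
  cy4 -> i6+i7 (st.MEM+sub.ALU) dual
  cy5 -> i8+i9 (sub.ALU+or.ALU) dual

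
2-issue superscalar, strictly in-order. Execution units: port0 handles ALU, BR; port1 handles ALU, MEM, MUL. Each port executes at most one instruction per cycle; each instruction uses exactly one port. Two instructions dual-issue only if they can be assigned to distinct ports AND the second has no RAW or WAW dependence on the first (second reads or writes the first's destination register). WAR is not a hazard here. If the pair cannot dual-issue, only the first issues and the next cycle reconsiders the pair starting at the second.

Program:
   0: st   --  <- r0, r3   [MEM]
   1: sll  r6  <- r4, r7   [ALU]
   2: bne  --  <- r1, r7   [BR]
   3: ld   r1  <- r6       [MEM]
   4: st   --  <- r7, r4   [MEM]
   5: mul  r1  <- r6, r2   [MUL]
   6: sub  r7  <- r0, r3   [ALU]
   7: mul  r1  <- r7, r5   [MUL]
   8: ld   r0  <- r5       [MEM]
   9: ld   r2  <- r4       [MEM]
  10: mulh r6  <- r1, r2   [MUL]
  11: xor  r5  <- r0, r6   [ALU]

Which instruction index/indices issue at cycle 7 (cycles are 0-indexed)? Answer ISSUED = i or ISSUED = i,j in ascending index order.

0. st.MEM/sll.ALU @i0&i1  | dual
1. bne.BR/ld.MEM @i2&i3  | dual
2. st.MEM @i4  | no-port MEM/MUL
3. mul.MUL/sub.ALU @i5&i6  | dual
4. mul.MUL @i7  | no-port MUL/MEM
5. ld.MEM @i8  | no-port MEM/MEM
6. ld.MEM @i9  | no-port MEM/MUL
7. mulh.MUL @i10  | RAW r6
8. xor.ALU @i11  | tail

ISSUED = 10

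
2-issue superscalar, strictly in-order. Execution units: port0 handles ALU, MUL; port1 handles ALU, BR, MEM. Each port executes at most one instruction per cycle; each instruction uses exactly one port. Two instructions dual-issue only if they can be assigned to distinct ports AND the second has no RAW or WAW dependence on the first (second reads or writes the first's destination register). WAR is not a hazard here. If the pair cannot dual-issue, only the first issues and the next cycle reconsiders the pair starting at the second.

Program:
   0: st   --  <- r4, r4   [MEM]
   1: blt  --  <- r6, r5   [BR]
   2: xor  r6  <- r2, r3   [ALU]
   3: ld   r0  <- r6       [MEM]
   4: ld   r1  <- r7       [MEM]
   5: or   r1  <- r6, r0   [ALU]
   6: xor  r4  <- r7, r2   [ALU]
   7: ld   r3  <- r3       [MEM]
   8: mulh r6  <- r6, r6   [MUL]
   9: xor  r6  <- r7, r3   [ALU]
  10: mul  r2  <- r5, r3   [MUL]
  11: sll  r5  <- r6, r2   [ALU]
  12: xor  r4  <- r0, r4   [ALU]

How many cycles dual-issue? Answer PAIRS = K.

0. st.MEM @i0  | no-port MEM/BR
1. blt.BR/xor.ALU @i1/i2  | 2-wide
2. ld.MEM @i3  | no-port MEM/MEM
3. ld.MEM @i4  | WAW r1
4. or.ALU/xor.ALU @i5/i6  | 2-wide
5. ld.MEM/mulh.MUL @i7/i8  | 2-wide
6. xor.ALU/mul.MUL @i9/i10  | 2-wide
7. sll.ALU/xor.ALU @i11/i12  | 2-wide

PAIRS = 5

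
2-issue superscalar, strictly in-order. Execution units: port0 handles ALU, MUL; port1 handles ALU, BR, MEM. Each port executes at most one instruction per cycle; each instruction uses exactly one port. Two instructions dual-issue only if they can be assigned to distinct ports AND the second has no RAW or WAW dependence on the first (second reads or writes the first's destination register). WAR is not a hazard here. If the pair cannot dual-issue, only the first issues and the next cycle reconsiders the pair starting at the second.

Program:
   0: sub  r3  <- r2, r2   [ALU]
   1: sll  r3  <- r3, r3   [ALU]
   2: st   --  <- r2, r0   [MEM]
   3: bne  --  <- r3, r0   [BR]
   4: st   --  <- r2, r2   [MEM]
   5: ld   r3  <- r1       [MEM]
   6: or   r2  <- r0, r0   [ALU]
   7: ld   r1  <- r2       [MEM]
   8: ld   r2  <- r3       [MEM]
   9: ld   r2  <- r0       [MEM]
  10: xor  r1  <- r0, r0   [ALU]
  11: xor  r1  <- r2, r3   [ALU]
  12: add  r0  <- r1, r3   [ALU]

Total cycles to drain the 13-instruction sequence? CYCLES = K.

0. sub @i0  | RAW+WAW r3
1. sll+st @i1&i2  | pair
2. bne @i3  | no-port BR/MEM
3. st @i4  | no-port MEM/MEM
4. ld+or @i5&i6  | pair
5. ld @i7  | no-port MEM/MEM
6. ld @i8  | no-port MEM/MEM
7. ld+xor @i9&i10  | pair
8. xor @i11  | RAW r1
9. add @i12  | tail

CYCLES = 10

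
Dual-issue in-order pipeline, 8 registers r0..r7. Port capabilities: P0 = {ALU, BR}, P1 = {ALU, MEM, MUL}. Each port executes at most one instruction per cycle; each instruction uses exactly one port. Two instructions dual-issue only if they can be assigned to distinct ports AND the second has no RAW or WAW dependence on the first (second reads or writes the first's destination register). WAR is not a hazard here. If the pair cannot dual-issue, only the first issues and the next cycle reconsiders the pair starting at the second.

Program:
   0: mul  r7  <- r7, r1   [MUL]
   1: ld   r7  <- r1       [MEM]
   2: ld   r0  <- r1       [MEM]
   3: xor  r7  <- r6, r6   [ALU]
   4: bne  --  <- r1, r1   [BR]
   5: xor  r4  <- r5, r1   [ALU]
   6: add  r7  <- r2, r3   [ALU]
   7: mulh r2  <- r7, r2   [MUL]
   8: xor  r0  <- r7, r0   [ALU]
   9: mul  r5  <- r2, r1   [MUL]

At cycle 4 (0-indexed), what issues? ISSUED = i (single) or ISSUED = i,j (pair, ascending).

c0: i0 mul.MUL  no-port MUL/MEM
c1: i1 ld.MEM  no-port MEM/MEM
c2: i2,i3 ld.MEM+xor.ALU  pair
c3: i4,i5 bne.BR+xor.ALU  pair
c4: i6 add.ALU  RAW r7
c5: i7,i8 mulh.MUL+xor.ALU  pair
c6: i9 mul.MUL  tail

ISSUED = 6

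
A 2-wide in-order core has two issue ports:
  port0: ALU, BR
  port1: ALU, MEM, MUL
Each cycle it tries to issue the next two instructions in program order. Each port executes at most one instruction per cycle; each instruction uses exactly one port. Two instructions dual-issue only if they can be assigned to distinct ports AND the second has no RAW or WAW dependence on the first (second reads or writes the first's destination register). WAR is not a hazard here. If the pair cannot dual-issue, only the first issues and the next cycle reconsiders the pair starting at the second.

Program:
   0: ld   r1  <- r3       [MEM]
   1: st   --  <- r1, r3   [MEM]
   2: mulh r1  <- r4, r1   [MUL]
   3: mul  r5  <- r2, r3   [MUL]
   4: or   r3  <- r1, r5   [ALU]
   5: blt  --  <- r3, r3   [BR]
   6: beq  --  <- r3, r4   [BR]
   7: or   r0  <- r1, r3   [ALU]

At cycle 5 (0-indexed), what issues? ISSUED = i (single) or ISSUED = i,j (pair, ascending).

c0: i0 ld  no-port MEM/MEM
c1: i1 st  no-port MEM/MUL
c2: i2 mulh  no-port MUL/MUL
c3: i3 mul  RAW r5
c4: i4 or  RAW r3
c5: i5 blt  no-port BR/BR
c6: i6&i7 beq;or  dual

ISSUED = 5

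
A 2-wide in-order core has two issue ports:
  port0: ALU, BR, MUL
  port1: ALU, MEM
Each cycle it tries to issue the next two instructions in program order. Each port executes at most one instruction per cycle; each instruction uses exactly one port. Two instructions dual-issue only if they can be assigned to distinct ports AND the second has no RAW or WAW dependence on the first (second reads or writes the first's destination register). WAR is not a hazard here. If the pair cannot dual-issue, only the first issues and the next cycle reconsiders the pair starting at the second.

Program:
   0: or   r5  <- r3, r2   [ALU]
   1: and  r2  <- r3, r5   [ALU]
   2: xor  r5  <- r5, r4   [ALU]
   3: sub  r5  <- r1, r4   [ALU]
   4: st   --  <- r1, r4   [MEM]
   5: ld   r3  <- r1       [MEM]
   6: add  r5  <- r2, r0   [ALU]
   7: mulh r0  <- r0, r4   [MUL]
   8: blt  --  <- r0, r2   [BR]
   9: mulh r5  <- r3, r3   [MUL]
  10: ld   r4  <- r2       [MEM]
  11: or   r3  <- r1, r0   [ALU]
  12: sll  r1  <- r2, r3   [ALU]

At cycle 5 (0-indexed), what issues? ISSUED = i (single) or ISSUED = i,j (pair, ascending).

ISSUED = 8

[0] i0  or.ALU  -- RAW r5
[1] i1&i2  and.ALU;xor.ALU  -- 2-wide
[2] i3&i4  sub.ALU;st.MEM  -- 2-wide
[3] i5&i6  ld.MEM;add.ALU  -- 2-wide
[4] i7  mulh.MUL  -- no-port MUL/BR
[5] i8  blt.BR  -- no-port BR/MUL
[6] i9&i10  mulh.MUL;ld.MEM  -- 2-wide
[7] i11  or.ALU  -- RAW r3
[8] i12  sll.ALU  -- tail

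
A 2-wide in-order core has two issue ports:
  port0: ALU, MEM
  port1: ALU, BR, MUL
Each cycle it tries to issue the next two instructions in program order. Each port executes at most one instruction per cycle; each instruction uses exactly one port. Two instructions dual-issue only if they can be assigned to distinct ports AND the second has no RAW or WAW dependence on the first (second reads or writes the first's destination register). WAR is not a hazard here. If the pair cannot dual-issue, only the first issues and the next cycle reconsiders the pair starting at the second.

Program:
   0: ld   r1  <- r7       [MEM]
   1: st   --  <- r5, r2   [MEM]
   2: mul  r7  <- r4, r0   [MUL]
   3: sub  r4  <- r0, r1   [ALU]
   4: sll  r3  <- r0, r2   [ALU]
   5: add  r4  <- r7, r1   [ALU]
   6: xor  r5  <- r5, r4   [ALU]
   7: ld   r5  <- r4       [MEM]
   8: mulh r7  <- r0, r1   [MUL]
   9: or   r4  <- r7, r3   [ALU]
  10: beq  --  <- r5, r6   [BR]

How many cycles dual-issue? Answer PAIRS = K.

PAIRS = 4

[0] i0  ld  -- no-port MEM/MEM
[1] i1+i2  st;mul  -- 2-wide
[2] i3+i4  sub;sll  -- 2-wide
[3] i5  add  -- RAW r4
[4] i6  xor  -- WAW r5
[5] i7+i8  ld;mulh  -- 2-wide
[6] i9+i10  or;beq  -- 2-wide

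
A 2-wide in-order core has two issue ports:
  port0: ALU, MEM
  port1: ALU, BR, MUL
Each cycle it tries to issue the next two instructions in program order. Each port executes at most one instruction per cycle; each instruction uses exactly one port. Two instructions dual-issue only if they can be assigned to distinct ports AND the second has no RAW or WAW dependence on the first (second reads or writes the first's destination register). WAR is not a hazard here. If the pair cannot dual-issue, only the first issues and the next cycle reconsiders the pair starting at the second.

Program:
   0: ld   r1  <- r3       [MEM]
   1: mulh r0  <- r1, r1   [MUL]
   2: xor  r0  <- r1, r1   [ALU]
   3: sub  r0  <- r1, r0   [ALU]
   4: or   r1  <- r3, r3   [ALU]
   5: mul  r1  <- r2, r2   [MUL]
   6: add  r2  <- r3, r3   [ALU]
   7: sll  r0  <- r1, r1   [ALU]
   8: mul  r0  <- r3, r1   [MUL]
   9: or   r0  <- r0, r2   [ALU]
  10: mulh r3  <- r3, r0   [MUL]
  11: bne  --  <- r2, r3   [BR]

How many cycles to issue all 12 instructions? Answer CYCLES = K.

CYCLES = 10

0. ld @i0  | RAW r1
1. mulh @i1  | WAW r0
2. xor @i2  | RAW+WAW r0
3. sub+or @i3/i4  | 2-wide
4. mul+add @i5/i6  | 2-wide
5. sll @i7  | WAW r0
6. mul @i8  | RAW+WAW r0
7. or @i9  | RAW r0
8. mulh @i10  | no-port MUL/BR
9. bne @i11  | tail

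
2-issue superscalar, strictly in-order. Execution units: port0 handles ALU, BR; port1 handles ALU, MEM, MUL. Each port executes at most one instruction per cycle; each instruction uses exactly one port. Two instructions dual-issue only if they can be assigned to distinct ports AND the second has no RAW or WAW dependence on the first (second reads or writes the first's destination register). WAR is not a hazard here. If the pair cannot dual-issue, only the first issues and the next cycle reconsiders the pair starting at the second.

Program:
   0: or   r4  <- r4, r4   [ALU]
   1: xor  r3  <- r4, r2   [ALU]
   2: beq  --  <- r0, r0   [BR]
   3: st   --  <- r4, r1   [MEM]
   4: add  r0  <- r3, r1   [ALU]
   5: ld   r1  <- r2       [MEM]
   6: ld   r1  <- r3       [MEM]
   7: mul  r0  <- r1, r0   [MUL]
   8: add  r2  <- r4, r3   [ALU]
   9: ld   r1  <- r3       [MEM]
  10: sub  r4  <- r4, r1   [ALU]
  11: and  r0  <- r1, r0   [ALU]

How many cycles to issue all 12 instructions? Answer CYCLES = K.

[0] i0  or  -- RAW r4
[1] i1+i2  xor beq  -- 2-wide
[2] i3+i4  st add  -- 2-wide
[3] i5  ld  -- no-port MEM/MEM
[4] i6  ld  -- no-port MEM/MUL
[5] i7+i8  mul add  -- 2-wide
[6] i9  ld  -- RAW r1
[7] i10+i11  sub and  -- 2-wide

CYCLES = 8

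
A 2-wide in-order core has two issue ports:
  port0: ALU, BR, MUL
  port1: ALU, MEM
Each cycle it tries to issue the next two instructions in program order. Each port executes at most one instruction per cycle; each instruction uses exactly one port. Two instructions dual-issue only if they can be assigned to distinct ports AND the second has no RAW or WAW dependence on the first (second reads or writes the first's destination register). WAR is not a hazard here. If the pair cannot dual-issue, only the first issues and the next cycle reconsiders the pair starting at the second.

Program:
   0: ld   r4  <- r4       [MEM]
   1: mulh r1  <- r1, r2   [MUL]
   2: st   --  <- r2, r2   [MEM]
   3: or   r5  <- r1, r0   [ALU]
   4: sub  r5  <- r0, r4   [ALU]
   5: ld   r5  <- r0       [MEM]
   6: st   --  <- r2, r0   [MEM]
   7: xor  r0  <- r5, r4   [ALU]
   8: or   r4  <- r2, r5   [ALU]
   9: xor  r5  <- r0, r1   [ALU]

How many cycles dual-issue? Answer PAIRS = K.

PAIRS = 4

0. ld;mulh @i0/i1  | 2-wide
1. st;or @i2/i3  | 2-wide
2. sub @i4  | WAW r5
3. ld @i5  | no-port MEM/MEM
4. st;xor @i6/i7  | 2-wide
5. or;xor @i8/i9  | 2-wide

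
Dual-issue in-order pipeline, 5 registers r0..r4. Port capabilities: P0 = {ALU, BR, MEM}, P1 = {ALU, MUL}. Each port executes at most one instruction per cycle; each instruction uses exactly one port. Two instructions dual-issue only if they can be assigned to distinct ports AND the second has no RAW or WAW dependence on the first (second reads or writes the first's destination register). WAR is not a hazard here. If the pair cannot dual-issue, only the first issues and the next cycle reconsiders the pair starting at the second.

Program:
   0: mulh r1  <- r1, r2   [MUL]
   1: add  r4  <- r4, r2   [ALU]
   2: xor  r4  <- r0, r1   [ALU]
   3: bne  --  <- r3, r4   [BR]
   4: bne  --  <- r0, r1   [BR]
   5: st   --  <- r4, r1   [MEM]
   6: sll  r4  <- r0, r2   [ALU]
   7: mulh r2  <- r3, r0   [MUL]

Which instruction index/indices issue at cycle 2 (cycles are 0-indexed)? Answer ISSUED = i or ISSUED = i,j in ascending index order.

#0 head=0: mulh.MUL+add.ALU i0+i1 2-wide
#1 head=2: xor.ALU i2 RAW r4
#2 head=3: bne.BR i3 no-port BR/BR
#3 head=4: bne.BR i4 no-port BR/MEM
#4 head=5: st.MEM+sll.ALU i5+i6 2-wide
#5 head=7: mulh.MUL i7 tail

ISSUED = 3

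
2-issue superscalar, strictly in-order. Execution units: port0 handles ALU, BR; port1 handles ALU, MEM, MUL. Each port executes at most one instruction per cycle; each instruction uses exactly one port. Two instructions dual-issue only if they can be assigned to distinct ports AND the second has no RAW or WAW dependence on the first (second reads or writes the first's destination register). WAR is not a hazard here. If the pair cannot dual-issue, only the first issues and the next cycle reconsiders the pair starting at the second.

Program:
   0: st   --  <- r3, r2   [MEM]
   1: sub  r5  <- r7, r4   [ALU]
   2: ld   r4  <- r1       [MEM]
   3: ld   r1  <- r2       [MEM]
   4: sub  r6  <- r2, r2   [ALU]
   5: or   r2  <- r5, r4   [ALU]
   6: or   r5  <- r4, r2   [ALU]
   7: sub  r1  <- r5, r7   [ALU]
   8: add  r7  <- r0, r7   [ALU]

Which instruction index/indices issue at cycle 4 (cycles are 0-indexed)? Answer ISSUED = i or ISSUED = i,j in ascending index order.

t=0 i0,i1:st.MEM sub.ALU ; dual
t=1 i2:ld.MEM ; no-port MEM/MEM
t=2 i3,i4:ld.MEM sub.ALU ; dual
t=3 i5:or.ALU ; RAW r2
t=4 i6:or.ALU ; RAW r5
t=5 i7,i8:sub.ALU add.ALU ; dual

ISSUED = 6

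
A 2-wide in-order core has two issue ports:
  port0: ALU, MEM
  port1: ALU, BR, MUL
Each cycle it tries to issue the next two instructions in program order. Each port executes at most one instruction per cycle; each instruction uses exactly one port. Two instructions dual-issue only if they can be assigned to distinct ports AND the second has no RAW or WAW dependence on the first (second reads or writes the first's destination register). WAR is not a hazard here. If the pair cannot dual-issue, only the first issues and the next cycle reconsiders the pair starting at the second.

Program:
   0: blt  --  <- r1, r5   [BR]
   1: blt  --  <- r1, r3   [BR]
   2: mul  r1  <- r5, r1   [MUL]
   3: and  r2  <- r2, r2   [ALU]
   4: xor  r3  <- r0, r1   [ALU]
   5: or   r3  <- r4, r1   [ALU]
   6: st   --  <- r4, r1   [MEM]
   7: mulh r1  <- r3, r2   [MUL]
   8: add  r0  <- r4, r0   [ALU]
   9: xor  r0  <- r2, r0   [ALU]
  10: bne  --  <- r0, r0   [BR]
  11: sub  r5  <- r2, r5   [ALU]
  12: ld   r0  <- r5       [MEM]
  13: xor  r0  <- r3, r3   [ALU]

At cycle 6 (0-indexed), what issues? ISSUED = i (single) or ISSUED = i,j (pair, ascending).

c0: i0 blt  no-port BR/BR
c1: i1 blt  no-port BR/MUL
c2: i2&i3 mul/and  2-wide
c3: i4 xor  WAW r3
c4: i5&i6 or/st  2-wide
c5: i7&i8 mulh/add  2-wide
c6: i9 xor  RAW r0
c7: i10&i11 bne/sub  2-wide
c8: i12 ld  WAW r0
c9: i13 xor  tail

ISSUED = 9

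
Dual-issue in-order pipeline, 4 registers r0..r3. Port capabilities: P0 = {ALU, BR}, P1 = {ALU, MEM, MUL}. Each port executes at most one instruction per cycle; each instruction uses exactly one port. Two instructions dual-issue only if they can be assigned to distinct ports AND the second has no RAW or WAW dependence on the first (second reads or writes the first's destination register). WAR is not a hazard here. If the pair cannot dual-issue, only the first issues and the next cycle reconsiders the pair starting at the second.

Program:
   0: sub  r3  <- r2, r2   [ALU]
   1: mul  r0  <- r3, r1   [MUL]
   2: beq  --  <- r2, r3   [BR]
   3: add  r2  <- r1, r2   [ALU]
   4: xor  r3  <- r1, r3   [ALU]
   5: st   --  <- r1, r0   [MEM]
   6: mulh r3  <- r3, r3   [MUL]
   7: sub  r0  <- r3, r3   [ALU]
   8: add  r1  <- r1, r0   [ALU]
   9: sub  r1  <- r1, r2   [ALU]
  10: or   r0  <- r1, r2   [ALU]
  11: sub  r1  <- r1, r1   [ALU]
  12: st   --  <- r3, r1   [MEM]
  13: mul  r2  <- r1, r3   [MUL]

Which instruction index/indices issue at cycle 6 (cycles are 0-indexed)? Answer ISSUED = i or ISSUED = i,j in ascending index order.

  cy0 -> i0 (sub.ALU) RAW r3
  cy1 -> i1,i2 (mul.MUL;beq.BR) dual
  cy2 -> i3,i4 (add.ALU;xor.ALU) dual
  cy3 -> i5 (st.MEM) no-port MEM/MUL
  cy4 -> i6 (mulh.MUL) RAW r3
  cy5 -> i7 (sub.ALU) RAW r0
  cy6 -> i8 (add.ALU) RAW+WAW r1
  cy7 -> i9 (sub.ALU) RAW r1
  cy8 -> i10,i11 (or.ALU;sub.ALU) dual
  cy9 -> i12 (st.MEM) no-port MEM/MUL
  cy10 -> i13 (mul.MUL) tail

ISSUED = 8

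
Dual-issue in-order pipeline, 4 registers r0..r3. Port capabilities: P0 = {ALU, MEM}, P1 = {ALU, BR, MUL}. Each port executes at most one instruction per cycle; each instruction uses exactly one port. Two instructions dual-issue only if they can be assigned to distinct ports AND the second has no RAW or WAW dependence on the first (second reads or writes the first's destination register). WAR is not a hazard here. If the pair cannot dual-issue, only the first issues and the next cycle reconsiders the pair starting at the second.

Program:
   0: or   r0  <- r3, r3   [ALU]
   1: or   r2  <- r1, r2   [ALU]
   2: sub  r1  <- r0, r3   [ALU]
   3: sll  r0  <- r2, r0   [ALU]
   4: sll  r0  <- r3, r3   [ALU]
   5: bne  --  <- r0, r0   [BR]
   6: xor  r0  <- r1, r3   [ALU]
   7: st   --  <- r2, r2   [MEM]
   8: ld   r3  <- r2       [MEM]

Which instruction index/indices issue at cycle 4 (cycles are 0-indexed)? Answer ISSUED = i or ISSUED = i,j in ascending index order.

#0 head=0: or.ALU/or.ALU i0,i1 dual
#1 head=2: sub.ALU/sll.ALU i2,i3 dual
#2 head=4: sll.ALU i4 RAW r0
#3 head=5: bne.BR/xor.ALU i5,i6 dual
#4 head=7: st.MEM i7 no-port MEM/MEM
#5 head=8: ld.MEM i8 tail

ISSUED = 7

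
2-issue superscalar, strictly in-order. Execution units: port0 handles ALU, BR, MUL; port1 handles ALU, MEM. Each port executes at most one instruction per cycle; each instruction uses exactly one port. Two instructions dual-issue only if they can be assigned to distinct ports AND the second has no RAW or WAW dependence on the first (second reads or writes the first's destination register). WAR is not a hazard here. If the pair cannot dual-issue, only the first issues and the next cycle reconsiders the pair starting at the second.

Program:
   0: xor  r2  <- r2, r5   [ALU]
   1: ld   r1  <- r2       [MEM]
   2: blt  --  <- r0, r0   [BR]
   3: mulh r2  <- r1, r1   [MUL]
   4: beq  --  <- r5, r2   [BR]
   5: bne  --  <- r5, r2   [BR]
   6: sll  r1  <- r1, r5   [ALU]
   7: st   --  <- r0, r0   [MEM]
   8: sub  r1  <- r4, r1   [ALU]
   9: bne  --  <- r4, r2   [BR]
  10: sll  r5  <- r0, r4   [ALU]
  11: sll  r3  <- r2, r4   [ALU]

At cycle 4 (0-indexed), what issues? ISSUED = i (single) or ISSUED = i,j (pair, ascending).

0. xor.ALU @i0  | RAW r2
1. ld.MEM/blt.BR @i1+i2  | 2-wide
2. mulh.MUL @i3  | no-port MUL/BR
3. beq.BR @i4  | no-port BR/BR
4. bne.BR/sll.ALU @i5+i6  | 2-wide
5. st.MEM/sub.ALU @i7+i8  | 2-wide
6. bne.BR/sll.ALU @i9+i10  | 2-wide
7. sll.ALU @i11  | tail

ISSUED = 5,6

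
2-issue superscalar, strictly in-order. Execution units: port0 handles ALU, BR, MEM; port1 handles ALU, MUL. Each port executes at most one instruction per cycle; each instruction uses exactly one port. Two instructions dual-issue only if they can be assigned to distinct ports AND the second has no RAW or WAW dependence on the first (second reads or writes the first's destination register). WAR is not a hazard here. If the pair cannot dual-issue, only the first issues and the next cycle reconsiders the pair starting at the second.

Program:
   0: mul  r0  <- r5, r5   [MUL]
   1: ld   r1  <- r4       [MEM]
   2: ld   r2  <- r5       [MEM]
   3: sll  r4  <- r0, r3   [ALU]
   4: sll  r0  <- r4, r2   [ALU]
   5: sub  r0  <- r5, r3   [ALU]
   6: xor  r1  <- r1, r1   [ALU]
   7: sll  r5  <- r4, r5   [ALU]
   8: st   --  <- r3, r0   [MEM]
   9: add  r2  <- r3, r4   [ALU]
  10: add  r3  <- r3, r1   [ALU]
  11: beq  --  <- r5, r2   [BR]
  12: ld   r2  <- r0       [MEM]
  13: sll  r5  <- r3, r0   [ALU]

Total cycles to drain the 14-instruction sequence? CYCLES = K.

CYCLES = 8

#0 head=0: mul+ld i0/i1 dual
#1 head=2: ld+sll i2/i3 dual
#2 head=4: sll i4 WAW r0
#3 head=5: sub+xor i5/i6 dual
#4 head=7: sll+st i7/i8 dual
#5 head=9: add+add i9/i10 dual
#6 head=11: beq i11 no-port BR/MEM
#7 head=12: ld+sll i12/i13 dual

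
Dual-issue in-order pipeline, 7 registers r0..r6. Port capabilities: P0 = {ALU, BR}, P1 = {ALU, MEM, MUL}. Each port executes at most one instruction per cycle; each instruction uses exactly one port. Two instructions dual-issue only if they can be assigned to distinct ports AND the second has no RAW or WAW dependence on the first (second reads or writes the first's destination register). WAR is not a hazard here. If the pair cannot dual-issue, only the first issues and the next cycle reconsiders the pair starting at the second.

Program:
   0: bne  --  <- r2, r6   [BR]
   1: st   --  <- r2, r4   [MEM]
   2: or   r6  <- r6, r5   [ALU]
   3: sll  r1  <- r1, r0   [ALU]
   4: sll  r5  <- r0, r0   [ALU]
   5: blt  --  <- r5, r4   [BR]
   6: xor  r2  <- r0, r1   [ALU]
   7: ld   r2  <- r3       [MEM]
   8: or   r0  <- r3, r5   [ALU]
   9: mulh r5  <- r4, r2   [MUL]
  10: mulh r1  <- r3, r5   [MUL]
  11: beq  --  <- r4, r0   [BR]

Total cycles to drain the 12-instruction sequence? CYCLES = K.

c0: i0,i1 bne/st  2-wide
c1: i2,i3 or/sll  2-wide
c2: i4 sll  RAW r5
c3: i5,i6 blt/xor  2-wide
c4: i7,i8 ld/or  2-wide
c5: i9 mulh  no-port MUL/MUL
c6: i10,i11 mulh/beq  2-wide

CYCLES = 7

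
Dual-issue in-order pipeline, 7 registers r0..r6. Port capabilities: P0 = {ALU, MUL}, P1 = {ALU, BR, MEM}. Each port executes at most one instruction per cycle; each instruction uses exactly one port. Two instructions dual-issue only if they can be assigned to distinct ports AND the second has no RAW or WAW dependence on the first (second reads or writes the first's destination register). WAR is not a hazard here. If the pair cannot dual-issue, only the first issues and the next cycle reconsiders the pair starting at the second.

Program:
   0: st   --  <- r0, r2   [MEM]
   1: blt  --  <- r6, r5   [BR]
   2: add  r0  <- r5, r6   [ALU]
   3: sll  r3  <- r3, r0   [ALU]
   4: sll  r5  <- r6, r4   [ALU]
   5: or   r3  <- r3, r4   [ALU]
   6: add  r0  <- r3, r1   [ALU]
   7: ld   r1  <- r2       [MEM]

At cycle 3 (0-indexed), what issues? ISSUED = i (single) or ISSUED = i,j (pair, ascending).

ISSUED = 5

  cy0 -> i0 (st) no-port MEM/BR
  cy1 -> i1+i2 (blt/add) pair
  cy2 -> i3+i4 (sll/sll) pair
  cy3 -> i5 (or) RAW r3
  cy4 -> i6+i7 (add/ld) pair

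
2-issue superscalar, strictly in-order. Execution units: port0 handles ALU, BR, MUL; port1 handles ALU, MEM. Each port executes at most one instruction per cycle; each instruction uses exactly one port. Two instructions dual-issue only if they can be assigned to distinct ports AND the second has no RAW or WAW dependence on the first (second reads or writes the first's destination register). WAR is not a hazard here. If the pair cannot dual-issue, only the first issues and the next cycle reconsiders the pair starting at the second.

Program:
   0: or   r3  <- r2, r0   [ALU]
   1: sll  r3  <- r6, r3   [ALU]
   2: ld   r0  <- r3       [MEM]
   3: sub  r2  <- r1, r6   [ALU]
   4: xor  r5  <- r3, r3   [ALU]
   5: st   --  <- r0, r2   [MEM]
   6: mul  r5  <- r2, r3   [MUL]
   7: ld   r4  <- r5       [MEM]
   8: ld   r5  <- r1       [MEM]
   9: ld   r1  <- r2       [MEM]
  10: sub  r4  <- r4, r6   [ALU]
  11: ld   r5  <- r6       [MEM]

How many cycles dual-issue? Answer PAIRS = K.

[0] i0  or.ALU  -- RAW+WAW r3
[1] i1  sll.ALU  -- RAW r3
[2] i2+i3  ld.MEM/sub.ALU  -- 2-wide
[3] i4+i5  xor.ALU/st.MEM  -- 2-wide
[4] i6  mul.MUL  -- RAW r5
[5] i7  ld.MEM  -- no-port MEM/MEM
[6] i8  ld.MEM  -- no-port MEM/MEM
[7] i9+i10  ld.MEM/sub.ALU  -- 2-wide
[8] i11  ld.MEM  -- tail

PAIRS = 3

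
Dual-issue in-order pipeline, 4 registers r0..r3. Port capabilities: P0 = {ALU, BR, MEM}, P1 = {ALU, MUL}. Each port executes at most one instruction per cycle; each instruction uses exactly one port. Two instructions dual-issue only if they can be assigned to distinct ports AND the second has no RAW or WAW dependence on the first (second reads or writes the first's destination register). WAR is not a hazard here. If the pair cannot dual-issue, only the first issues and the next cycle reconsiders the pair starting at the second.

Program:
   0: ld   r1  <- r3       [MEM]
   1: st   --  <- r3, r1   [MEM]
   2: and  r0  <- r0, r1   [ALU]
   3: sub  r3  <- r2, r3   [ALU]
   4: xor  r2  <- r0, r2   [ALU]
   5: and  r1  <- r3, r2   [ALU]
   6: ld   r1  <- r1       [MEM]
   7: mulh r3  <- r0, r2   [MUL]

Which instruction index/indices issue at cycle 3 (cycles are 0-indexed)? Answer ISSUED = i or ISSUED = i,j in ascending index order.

ISSUED = 5

#0 head=0: ld i0 no-port MEM/MEM
#1 head=1: st and i1/i2 dual
#2 head=3: sub xor i3/i4 dual
#3 head=5: and i5 RAW+WAW r1
#4 head=6: ld mulh i6/i7 dual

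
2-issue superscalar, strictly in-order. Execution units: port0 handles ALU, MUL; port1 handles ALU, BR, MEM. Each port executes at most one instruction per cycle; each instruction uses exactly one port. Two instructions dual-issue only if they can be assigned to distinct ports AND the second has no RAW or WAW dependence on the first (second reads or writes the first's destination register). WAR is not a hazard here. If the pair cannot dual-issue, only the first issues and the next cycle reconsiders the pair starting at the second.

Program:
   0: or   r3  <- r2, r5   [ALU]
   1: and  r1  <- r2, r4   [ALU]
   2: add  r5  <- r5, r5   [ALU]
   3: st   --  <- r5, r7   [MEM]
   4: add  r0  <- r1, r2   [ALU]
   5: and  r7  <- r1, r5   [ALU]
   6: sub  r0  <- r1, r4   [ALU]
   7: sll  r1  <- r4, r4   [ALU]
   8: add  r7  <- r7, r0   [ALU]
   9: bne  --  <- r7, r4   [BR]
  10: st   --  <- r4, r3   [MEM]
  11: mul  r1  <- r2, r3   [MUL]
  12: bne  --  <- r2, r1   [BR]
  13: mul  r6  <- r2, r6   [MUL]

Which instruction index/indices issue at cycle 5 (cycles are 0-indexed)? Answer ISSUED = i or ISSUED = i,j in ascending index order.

0. or/and @i0,i1  | 2-wide
1. add @i2  | RAW r5
2. st/add @i3,i4  | 2-wide
3. and/sub @i5,i6  | 2-wide
4. sll/add @i7,i8  | 2-wide
5. bne @i9  | no-port BR/MEM
6. st/mul @i10,i11  | 2-wide
7. bne/mul @i12,i13  | 2-wide

ISSUED = 9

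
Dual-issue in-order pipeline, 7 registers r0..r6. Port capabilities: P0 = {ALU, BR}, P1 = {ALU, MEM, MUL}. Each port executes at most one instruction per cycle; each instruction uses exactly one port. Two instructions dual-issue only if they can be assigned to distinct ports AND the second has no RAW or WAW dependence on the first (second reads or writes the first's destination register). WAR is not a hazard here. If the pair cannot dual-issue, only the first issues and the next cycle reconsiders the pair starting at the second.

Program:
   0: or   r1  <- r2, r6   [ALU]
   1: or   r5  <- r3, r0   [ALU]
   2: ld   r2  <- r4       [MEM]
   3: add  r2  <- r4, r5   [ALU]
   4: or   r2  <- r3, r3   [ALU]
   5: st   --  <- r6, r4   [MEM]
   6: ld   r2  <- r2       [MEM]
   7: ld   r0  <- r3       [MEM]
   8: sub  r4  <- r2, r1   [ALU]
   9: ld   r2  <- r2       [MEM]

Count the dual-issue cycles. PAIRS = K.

c0: i0&i1 or.ALU;or.ALU  2-wide
c1: i2 ld.MEM  WAW r2
c2: i3 add.ALU  WAW r2
c3: i4&i5 or.ALU;st.MEM  2-wide
c4: i6 ld.MEM  no-port MEM/MEM
c5: i7&i8 ld.MEM;sub.ALU  2-wide
c6: i9 ld.MEM  tail

PAIRS = 3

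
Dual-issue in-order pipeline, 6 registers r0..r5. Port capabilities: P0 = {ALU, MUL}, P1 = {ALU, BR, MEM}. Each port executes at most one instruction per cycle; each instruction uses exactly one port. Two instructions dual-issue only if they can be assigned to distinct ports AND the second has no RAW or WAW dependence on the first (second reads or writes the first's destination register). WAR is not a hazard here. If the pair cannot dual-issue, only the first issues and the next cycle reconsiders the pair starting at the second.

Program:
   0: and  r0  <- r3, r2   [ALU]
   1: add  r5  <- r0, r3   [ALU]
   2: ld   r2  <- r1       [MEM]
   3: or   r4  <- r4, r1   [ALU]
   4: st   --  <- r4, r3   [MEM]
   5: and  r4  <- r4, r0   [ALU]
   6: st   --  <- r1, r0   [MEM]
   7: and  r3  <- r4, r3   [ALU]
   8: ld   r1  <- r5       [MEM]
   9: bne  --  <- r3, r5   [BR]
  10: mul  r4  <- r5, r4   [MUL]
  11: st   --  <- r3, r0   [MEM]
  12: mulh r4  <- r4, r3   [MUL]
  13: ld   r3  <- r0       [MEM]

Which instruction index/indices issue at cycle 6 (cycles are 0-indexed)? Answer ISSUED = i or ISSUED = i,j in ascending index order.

  cy0 -> i0 (and) RAW r0
  cy1 -> i1/i2 (add ld) 2-wide
  cy2 -> i3 (or) RAW r4
  cy3 -> i4/i5 (st and) 2-wide
  cy4 -> i6/i7 (st and) 2-wide
  cy5 -> i8 (ld) no-port MEM/BR
  cy6 -> i9/i10 (bne mul) 2-wide
  cy7 -> i11/i12 (st mulh) 2-wide
  cy8 -> i13 (ld) tail

ISSUED = 9,10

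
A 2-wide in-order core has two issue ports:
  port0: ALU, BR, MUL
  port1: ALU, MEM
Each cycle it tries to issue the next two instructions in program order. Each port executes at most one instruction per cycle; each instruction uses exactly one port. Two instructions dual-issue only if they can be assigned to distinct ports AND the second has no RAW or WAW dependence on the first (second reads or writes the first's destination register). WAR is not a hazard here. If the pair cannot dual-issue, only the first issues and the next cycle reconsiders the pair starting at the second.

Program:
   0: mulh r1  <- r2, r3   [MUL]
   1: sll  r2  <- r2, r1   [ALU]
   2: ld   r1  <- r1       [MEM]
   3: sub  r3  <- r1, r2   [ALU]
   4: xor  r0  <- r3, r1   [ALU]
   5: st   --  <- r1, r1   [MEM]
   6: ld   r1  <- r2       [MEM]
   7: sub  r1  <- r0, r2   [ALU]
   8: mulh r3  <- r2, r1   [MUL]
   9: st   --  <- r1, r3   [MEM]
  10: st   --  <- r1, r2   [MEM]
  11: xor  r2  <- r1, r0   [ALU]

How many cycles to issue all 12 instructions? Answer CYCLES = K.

  cy0 -> i0 (mulh.MUL) RAW r1
  cy1 -> i1,i2 (sll.ALU;ld.MEM) dual
  cy2 -> i3 (sub.ALU) RAW r3
  cy3 -> i4,i5 (xor.ALU;st.MEM) dual
  cy4 -> i6 (ld.MEM) WAW r1
  cy5 -> i7 (sub.ALU) RAW r1
  cy6 -> i8 (mulh.MUL) RAW r3
  cy7 -> i9 (st.MEM) no-port MEM/MEM
  cy8 -> i10,i11 (st.MEM;xor.ALU) dual

CYCLES = 9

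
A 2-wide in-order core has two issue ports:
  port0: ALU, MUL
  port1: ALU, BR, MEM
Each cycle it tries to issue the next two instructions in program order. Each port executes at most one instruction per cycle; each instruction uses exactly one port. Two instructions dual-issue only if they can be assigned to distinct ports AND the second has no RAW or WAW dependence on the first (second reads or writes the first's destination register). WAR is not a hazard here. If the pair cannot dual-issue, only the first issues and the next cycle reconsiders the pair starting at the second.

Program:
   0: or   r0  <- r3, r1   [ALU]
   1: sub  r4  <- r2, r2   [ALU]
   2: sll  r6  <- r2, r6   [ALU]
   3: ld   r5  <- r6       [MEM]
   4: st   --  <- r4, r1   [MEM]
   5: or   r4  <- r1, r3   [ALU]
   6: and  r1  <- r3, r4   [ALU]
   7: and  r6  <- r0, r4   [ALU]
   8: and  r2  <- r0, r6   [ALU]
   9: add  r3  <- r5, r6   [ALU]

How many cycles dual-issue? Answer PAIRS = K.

[0] i0,i1  or sub  -- dual
[1] i2  sll  -- RAW r6
[2] i3  ld  -- no-port MEM/MEM
[3] i4,i5  st or  -- dual
[4] i6,i7  and and  -- dual
[5] i8,i9  and add  -- dual

PAIRS = 4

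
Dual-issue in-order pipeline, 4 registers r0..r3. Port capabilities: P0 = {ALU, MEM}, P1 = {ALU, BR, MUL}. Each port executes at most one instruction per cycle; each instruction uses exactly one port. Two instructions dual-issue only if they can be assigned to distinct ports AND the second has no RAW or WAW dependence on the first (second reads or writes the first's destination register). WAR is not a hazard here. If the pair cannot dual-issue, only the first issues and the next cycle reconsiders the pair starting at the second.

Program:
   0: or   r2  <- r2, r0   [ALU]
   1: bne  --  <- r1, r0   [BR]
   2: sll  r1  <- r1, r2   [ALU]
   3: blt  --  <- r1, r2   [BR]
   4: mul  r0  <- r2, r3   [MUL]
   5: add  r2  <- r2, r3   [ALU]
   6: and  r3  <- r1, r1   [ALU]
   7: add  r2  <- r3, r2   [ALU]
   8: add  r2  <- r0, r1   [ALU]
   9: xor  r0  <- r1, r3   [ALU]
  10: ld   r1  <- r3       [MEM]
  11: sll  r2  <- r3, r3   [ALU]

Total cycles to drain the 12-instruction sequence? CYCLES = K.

CYCLES = 8

  cy0 -> i0,i1 (or bne) pair
  cy1 -> i2 (sll) RAW r1
  cy2 -> i3 (blt) no-port BR/MUL
  cy3 -> i4,i5 (mul add) pair
  cy4 -> i6 (and) RAW r3
  cy5 -> i7 (add) WAW r2
  cy6 -> i8,i9 (add xor) pair
  cy7 -> i10,i11 (ld sll) pair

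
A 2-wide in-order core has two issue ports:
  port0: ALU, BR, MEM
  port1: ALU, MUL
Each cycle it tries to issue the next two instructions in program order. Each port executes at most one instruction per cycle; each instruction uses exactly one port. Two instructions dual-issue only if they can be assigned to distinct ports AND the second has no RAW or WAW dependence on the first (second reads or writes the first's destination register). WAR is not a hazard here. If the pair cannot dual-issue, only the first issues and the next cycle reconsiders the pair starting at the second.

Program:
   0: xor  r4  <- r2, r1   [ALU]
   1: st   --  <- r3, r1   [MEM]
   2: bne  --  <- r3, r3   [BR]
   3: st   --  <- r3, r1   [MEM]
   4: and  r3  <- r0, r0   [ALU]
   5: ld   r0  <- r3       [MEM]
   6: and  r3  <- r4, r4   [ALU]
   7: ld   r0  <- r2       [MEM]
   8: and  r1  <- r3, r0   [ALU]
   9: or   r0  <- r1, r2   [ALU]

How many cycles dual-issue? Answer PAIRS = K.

PAIRS = 3

  cy0 -> i0+i1 (xor.ALU;st.MEM) dual
  cy1 -> i2 (bne.BR) no-port BR/MEM
  cy2 -> i3+i4 (st.MEM;and.ALU) dual
  cy3 -> i5+i6 (ld.MEM;and.ALU) dual
  cy4 -> i7 (ld.MEM) RAW r0
  cy5 -> i8 (and.ALU) RAW r1
  cy6 -> i9 (or.ALU) tail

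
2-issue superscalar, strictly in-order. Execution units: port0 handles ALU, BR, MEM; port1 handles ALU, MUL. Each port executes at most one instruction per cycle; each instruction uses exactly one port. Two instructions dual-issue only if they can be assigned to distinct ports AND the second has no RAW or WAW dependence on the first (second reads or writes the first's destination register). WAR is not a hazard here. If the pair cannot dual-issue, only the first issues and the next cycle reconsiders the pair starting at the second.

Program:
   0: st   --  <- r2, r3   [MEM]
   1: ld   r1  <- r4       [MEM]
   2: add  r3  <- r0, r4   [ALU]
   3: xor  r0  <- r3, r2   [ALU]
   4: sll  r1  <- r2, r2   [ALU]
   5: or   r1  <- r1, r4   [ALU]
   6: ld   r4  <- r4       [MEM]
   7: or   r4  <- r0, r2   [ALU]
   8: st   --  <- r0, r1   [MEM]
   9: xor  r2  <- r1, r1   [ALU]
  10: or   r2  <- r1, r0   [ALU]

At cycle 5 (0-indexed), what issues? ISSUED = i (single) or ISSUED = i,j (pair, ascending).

ISSUED = 9

c0: i0 st  no-port MEM/MEM
c1: i1&i2 ld+add  pair
c2: i3&i4 xor+sll  pair
c3: i5&i6 or+ld  pair
c4: i7&i8 or+st  pair
c5: i9 xor  WAW r2
c6: i10 or  tail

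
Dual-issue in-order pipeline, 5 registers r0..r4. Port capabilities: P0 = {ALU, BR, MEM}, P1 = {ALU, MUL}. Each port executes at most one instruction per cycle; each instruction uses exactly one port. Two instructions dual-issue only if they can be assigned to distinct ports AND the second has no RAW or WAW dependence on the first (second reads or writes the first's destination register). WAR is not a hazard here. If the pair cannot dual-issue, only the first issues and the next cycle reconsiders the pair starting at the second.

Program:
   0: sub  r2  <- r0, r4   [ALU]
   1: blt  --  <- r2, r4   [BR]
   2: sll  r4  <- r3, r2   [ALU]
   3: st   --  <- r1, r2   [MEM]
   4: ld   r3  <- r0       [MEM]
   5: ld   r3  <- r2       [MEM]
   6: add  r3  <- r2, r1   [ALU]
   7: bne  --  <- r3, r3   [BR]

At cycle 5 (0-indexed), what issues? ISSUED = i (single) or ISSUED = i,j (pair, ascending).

0. sub @i0  | RAW r2
1. blt;sll @i1&i2  | dual
2. st @i3  | no-port MEM/MEM
3. ld @i4  | no-port MEM/MEM
4. ld @i5  | WAW r3
5. add @i6  | RAW r3
6. bne @i7  | tail

ISSUED = 6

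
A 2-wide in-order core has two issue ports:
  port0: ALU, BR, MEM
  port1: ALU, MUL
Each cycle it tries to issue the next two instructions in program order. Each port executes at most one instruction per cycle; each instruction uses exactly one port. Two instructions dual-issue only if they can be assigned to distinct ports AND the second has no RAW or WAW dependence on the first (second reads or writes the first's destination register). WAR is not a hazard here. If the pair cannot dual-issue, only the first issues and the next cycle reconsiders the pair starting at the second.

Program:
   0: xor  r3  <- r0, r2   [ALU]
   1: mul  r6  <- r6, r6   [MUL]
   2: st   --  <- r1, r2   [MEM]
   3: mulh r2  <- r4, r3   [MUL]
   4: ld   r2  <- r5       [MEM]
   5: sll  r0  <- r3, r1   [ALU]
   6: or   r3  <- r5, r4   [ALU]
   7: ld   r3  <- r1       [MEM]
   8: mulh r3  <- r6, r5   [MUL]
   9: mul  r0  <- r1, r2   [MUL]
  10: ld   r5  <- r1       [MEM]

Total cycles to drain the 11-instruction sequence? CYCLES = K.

CYCLES = 7

  cy0 -> i0,i1 (xor.ALU;mul.MUL) dual
  cy1 -> i2,i3 (st.MEM;mulh.MUL) dual
  cy2 -> i4,i5 (ld.MEM;sll.ALU) dual
  cy3 -> i6 (or.ALU) WAW r3
  cy4 -> i7 (ld.MEM) WAW r3
  cy5 -> i8 (mulh.MUL) no-port MUL/MUL
  cy6 -> i9,i10 (mul.MUL;ld.MEM) dual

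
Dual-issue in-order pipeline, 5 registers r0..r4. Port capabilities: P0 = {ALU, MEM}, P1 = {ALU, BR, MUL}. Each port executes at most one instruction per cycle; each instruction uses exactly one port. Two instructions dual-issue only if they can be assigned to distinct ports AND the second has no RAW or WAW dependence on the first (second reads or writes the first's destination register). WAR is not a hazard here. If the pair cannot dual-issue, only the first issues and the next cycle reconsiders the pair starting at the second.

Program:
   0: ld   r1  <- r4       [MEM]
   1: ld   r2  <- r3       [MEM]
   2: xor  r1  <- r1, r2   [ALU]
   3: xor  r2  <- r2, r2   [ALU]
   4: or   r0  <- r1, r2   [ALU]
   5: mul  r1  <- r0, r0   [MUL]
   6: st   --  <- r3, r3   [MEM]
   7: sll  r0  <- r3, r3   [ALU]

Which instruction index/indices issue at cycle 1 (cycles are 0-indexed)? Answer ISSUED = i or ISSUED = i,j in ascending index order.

ISSUED = 1

  cy0 -> i0 (ld) no-port MEM/MEM
  cy1 -> i1 (ld) RAW r2
  cy2 -> i2&i3 (xor;xor) 2-wide
  cy3 -> i4 (or) RAW r0
  cy4 -> i5&i6 (mul;st) 2-wide
  cy5 -> i7 (sll) tail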